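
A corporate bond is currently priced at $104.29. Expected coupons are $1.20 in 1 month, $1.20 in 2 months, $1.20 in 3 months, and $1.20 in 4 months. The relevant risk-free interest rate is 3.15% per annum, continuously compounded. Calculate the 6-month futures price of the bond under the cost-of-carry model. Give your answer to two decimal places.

$101.10

PV(coupons) I = 1.20·e^(−0.0315·1/12) + 1.20·e^(−0.0315·2/12) + 1.20·e^(−0.0315·3/12) + 1.20·e^(−0.0315·4/12)
I = 1.1969 + 1.1937 + 1.1906 + 1.1875 = 4.7687
F = (S − I)·e^(rT) = (104.29 − 4.7687) · e^(0.0315·6/12)
= 99.5213 · e^0.015750 = 99.5213 × 1.015875 = $101.10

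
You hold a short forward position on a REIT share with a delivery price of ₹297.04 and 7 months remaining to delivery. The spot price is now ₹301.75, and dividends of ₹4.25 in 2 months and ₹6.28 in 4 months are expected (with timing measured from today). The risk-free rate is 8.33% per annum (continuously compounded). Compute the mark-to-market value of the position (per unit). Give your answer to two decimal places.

-₹8.50

PV(remaining dividends) I = 4.25·e^(−0.0833·2/12) + 6.28·e^(−0.0833·4/12) = 10.2994
Current forward F = (S − I)·e^(rT) = (301.75 − 10.2994)·e^(0.0833·7/12) = 291.4506 × 1.049792 = 305.9625
Value (long) = (F − K)·e^(−rT) = (305.9625 − 297.04) × 0.952570 = 8.4993
Short position value = −(long value) = -₹8.50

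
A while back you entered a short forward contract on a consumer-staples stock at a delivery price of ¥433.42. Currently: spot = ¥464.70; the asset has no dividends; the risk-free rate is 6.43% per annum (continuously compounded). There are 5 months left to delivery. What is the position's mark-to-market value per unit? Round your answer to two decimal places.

Current fair forward for the remaining 5 months: F = S·e^(r·T), r = 0.0643
F = 464.70 · e^(0.0643 × 5/12) = 464.70 × 1.027154 = 477.3185
Value of long forward = (F − K)·e^(−rT) = (477.3185 − 433.42) · e^(−0.0643·5/12)
= 43.8985 × 0.973564 = 42.74
Short position value = −(long value) = -¥42.74

-¥42.74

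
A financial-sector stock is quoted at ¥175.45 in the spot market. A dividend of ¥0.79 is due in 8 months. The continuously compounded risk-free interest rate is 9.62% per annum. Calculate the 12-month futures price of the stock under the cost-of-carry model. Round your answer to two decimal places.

PV(dividends) I = 0.79·e^(−0.0962·8/12)
I = 0.7409
F = (S − I)·e^(rT) = (175.45 − 0.7409) · e^(0.0962·12/12)
= 174.7091 · e^0.096200 = 174.7091 × 1.100979 = ¥192.35

¥192.35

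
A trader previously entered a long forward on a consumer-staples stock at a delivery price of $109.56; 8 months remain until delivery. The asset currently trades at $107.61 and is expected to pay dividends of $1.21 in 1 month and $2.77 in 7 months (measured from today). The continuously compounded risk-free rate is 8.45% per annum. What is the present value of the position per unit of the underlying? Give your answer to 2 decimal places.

$0.21

PV(remaining dividends) I = 1.21·e^(−0.0845·1/12) + 2.77·e^(−0.0845·7/12) = 3.8383
Current forward F = (S − I)·e^(rT) = (107.61 − 3.8383)·e^(0.0845·8/12) = 103.7717 × 1.057950 = 109.7853
Value (long) = (F − K)·e^(−rT) = (109.7853 − 109.56) × 0.945224 = 0.2130
Value = $0.21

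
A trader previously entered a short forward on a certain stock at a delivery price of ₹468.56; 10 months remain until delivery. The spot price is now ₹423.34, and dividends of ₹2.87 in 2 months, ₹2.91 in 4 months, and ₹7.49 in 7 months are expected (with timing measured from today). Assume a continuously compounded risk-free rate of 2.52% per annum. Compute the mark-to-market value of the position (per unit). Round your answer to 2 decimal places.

₹48.61

PV(remaining dividends) I = 2.87·e^(−0.0252·2/12) + 2.91·e^(−0.0252·4/12) + 7.49·e^(−0.0252·7/12) = 13.1243
Current forward F = (S − I)·e^(rT) = (423.34 − 13.1243)·e^(0.0252·10/12) = 410.2157 × 1.021222 = 418.9213
Value (long) = (F − K)·e^(−rT) = (418.9213 − 468.56) × 0.979219 = -48.6072
Short position value = −(long value) = ₹48.61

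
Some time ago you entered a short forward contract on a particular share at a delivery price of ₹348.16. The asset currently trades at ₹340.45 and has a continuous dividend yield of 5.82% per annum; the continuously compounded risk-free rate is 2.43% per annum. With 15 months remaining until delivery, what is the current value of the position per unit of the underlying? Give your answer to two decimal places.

₹21.18

Current fair forward for the remaining 15 months: F = S·e^((r − q)·T), (r − q) = 0.0243 − 0.0582 = -0.0339
F = 340.45 · e^(-0.0339 × 15/12) = 340.45 × 0.958510 = 326.3247
Value of long forward = (F − K)·e^(−rT) = (326.3247 − 348.16) · e^(−0.0243·15/12)
= -21.8353 × 0.970082 = -21.18
Short position value = −(long value) = ₹21.18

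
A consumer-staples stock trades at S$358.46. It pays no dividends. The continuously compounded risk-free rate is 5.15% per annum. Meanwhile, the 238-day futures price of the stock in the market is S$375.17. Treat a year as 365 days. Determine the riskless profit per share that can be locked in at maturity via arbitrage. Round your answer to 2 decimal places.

Fair futures: F* = S·e^(carry·T), with carry = r = 0.0515
F* = 358.46 · e^(0.0515 × 238/365) = 358.46 · e^0.033581 = 358.46 × 1.034151 = S$370.7018
Market S$375.17 > fair S$370.7018: forward overpriced → cash-and-carry (buy spot, short the forward).
At maturity, profit = |F_mkt − F*| = |375.17 − 370.7018| = S$4.47 per share

S$4.47 per share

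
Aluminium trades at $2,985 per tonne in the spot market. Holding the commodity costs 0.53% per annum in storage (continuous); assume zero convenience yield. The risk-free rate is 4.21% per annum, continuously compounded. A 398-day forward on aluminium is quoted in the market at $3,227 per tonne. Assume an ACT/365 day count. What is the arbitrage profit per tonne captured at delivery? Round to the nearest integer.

$84 per tonne

Fair forward: F* = S·e^(carry·T), with carry = (r + u) = 0.0421 + 0.0053 = 0.0474
F* = 2985 · e^(0.0474 × 398/365) = 2985 · e^0.051685 = 2985 × 1.053044 = $3143.3363
Market $3227 > fair $3143.3363: forward overpriced → cash-and-carry (buy spot, short the forward).
At maturity, profit = |F_mkt − F*| = |3227 − 3143.3363| = $84 per tonne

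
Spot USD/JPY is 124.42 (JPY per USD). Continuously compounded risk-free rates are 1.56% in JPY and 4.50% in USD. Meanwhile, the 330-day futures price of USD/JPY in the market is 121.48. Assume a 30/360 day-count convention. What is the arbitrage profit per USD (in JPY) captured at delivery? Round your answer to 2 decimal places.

0.37 per USD (in JPY)

Fair futures: F* = S·e^(carry·T), with carry = (r_JPY − r_USD) = 0.0156 − 0.0450 = -0.0294
F* = 124.42 · e^(-0.0294 × 330/360) = 124.42 · e^-0.026950 = 124.42 × 0.973410 = 121.1117
Market 121.48 > fair 121.1117: forward overpriced → cash-and-carry (buy spot, short the forward).
At maturity, profit = |F_mkt − F*| = |121.48 − 121.1117| = 0.37 per USD (in JPY)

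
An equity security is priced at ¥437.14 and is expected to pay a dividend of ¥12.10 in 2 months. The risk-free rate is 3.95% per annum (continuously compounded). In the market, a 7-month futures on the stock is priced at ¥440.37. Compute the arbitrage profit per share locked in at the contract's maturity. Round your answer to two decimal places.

PV(dividends) I = 12.10·e^(−0.0395·2/12) = 12.0206
Fair futures F* = (S − I)·e^(rT) = (437.14 − 12.0206)·e^0.023042 = 425.1194 × 1.023310 = 435.0289
Market ¥440.37 > fair 435.0289: forward overpriced → cash-and-carry (borrow at r, buy the stock and collect the dividends, short the forward).
Profit at T = |F_mkt − F*| = |440.37 − 435.0289| = ¥5.34 per share

¥5.34 per share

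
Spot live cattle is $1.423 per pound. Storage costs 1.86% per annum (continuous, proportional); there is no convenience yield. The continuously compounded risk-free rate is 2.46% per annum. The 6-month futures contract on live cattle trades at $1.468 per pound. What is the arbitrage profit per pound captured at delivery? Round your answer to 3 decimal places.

Fair futures: F* = S·e^(carry·T), with carry = (r + u) = 0.0246 + 0.0186 = 0.0432
F* = 1.423 · e^(0.0432 × 6/12) = 1.423 · e^0.021600 = 1.423 × 1.021835 = $1.4541
Market $1.468 > fair $1.4541: forward overpriced → cash-and-carry (buy spot, short the forward).
At maturity, profit = |F_mkt − F*| = |1.468 − 1.4541| = $0.014 per pound

$0.014 per pound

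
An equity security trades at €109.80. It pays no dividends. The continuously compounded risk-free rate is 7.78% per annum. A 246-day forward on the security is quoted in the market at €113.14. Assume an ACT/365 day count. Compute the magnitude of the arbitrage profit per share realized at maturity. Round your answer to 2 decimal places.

Fair forward: F* = S·e^(carry·T), with carry = r = 0.0778
F* = 109.80 · e^(0.0778 × 246/365) = 109.80 · e^0.052435 = 109.80 × 1.053834 = €115.7110
Market €113.14 < fair €115.7110: forward underpriced → reverse cash-and-carry (short spot, go long the forward).
At maturity, profit = |F_mkt − F*| = |113.14 − 115.7110| = €2.57 per share

€2.57 per share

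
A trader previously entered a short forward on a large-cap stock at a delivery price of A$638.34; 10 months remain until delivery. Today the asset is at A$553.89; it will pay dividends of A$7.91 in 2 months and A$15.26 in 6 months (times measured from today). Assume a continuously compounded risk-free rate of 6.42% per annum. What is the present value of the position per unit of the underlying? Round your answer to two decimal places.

A$73.80

PV(remaining dividends) I = 7.91·e^(−0.0642·2/12) + 15.26·e^(−0.0642·6/12) = 22.6037
Current forward F = (S − I)·e^(rT) = (553.89 − 22.6037)·e^(0.0642·10/12) = 531.2863 × 1.054957 = 560.4842
Value (long) = (F − K)·e^(−rT) = (560.4842 − 638.34) × 0.947906 = -73.8000
Short position value = −(long value) = A$73.80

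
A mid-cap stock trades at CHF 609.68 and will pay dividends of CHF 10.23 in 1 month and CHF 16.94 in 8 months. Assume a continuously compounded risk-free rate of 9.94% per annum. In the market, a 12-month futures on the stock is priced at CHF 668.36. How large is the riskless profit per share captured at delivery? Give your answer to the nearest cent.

CHF 23.68 per share

PV(dividends) I = 10.23·e^(−0.0994·1/12) + 16.94·e^(−0.0994·8/12) = 25.9994
Fair futures F* = (S − I)·e^(rT) = (609.68 − 25.9994)·e^0.099400 = 583.6806 × 1.104508 = 644.6799
Market CHF 668.36 > fair 644.6799: forward overpriced → cash-and-carry (borrow at r, buy the stock and collect the dividends, short the forward).
Profit at T = |F_mkt − F*| = |668.36 − 644.6799| = CHF 23.68 per share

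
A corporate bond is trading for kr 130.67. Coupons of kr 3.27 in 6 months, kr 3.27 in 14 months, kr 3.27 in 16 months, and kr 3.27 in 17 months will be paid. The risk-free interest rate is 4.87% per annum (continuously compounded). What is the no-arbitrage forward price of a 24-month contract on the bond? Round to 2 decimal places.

kr 130.37

PV(coupons) I = 3.27·e^(−0.0487·6/12) + 3.27·e^(−0.0487·14/12) + 3.27·e^(−0.0487·16/12) + 3.27·e^(−0.0487·17/12)
I = 3.1913 + 3.0894 + 3.0644 + 3.0520 = 12.3971
F = (S − I)·e^(rT) = (130.67 − 12.3971) · e^(0.0487·24/12)
= 118.2729 · e^0.097400 = 118.2729 × 1.102301 = kr 130.37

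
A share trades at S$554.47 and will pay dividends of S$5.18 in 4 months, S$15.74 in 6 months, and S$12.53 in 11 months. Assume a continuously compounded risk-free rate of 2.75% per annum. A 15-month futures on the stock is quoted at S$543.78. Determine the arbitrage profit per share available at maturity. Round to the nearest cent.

PV(dividends) I = 5.18·e^(−0.0275·4/12) + 15.74·e^(−0.0275·6/12) + 12.53·e^(−0.0275·11/12) = 32.8759
Fair futures F* = (S − I)·e^(rT) = (554.47 − 32.8759)·e^0.034375 = 521.5941 × 1.034973 = 539.8358
Market S$543.78 > fair 539.8358: forward overpriced → cash-and-carry (borrow at r, buy the stock and collect the dividends, short the forward).
Profit at T = |F_mkt − F*| = |543.78 − 539.8358| = S$3.94 per share

S$3.94 per share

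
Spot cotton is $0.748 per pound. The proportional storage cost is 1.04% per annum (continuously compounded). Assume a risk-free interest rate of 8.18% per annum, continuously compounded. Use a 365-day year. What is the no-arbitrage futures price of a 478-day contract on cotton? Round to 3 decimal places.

Net carry = r + u − y = 0.0818 + 0.0104 − 0.0000 = 0.0922
F = S·e^((r+u−y)T) = 0.748 · e^(0.0922 × 478/365) = 0.748 · e^0.120744
= 0.748 × 1.128336 = $0.844 per pound

$0.844 per pound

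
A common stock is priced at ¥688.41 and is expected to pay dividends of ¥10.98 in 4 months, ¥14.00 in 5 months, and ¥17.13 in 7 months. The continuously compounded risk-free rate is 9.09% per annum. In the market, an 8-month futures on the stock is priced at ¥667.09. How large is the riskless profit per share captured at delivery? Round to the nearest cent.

PV(dividends) I = 10.98·e^(−0.0909·4/12) + 14.00·e^(−0.0909·5/12) + 17.13·e^(−0.0909·7/12) = 40.3773
Fair futures F* = (S − I)·e^(rT) = (688.41 − 40.3773)·e^0.060600 = 648.0327 × 1.062474 = 688.5179
Market ¥667.09 < fair 688.5179: forward underpriced → reverse cash-and-carry (short the stock, invest proceeds at r, pay the dividends, go long the forward).
Profit at T = |F_mkt − F*| = |667.09 − 688.5179| = ¥21.43 per share

¥21.43 per share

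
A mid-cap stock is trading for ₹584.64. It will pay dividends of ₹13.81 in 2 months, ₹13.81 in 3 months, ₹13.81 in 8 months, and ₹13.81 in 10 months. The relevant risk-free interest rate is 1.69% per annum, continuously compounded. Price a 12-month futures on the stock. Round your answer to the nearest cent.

PV(dividends) I = 13.81·e^(−0.0169·2/12) + 13.81·e^(−0.0169·3/12) + 13.81·e^(−0.0169·8/12) + 13.81·e^(−0.0169·10/12)
I = 13.7712 + 13.7518 + 13.6553 + 13.6169 = 54.7952
F = (S − I)·e^(rT) = (584.64 − 54.7952) · e^(0.0169·12/12)
= 529.8448 · e^0.016900 = 529.8448 × 1.017044 = ₹538.88

₹538.88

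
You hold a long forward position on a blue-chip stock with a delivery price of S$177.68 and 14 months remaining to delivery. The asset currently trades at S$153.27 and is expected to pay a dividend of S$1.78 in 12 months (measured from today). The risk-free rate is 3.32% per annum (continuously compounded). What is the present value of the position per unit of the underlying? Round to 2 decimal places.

PV(remaining dividends) I = 1.78·e^(−0.0332·12/12) = 1.7219
Current forward F = (S − I)·e^(rT) = (153.27 − 1.7219)·e^(0.0332·14/12) = 151.5481 × 1.039493 = 157.5332
Value (long) = (F − K)·e^(−rT) = (157.5332 − 177.68) × 0.962007 = -19.3814
Value = -S$19.38

-S$19.38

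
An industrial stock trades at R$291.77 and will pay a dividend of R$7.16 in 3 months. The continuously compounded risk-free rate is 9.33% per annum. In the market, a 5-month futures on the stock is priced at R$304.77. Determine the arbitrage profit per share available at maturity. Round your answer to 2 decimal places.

R$8.71 per share

PV(dividends) I = 7.16·e^(−0.0933·3/12) = 6.9949
Fair futures F* = (S − I)·e^(rT) = (291.77 − 6.9949)·e^0.038875 = 284.7751 × 1.039641 = 296.0639
Market R$304.77 > fair 296.0639: forward overpriced → cash-and-carry (borrow at r, buy the stock and collect the dividends, short the forward).
Profit at T = |F_mkt − F*| = |304.77 − 296.0639| = R$8.71 per share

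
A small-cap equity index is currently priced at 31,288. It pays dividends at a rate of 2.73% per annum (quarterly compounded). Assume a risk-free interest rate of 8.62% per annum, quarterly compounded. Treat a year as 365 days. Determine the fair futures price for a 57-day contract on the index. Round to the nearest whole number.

F = S · (1+r/4)^(4T) / (1+q/4)^(4T)
= 31288 × 1.013407 / 1.004258 = 31288 × 1.009110
F = 31,573

31,573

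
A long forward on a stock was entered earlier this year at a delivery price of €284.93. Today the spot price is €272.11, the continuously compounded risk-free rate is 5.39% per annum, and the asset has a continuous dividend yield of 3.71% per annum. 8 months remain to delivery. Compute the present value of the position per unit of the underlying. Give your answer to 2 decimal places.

-€9.41

Current fair forward for the remaining 8 months: F = S·e^((r − q)·T), (r − q) = 0.0539 − 0.0371 = 0.0168
F = 272.11 · e^(0.0168 × 8/12) = 272.11 × 1.011263 = 275.1748
Value of long forward = (F − K)·e^(−rT) = (275.1748 − 284.93) · e^(−0.0539·8/12)
= -9.7552 × 0.964705 = -9.41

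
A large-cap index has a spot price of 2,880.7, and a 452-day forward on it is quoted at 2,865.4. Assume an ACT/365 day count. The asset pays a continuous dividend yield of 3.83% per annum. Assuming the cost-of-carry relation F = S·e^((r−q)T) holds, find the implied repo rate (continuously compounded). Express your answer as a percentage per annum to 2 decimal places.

3.40%

From F = S·e^((r−q)T): (r − q) = ln(F/S)/T
ln(2865.4/2880.7) = ln(0.994689) = -0.005325
(r − q) = -0.005325 / (452/365) = -0.004300
r = ln(F/S)/T + q = -0.004300 + 0.0383 = 0.034000
r = 3.40%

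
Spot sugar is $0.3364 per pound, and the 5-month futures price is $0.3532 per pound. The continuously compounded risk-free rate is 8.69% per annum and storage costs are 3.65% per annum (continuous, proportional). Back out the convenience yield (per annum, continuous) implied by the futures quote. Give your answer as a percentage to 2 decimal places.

0.64%

F = S·e^((r+u−y)T) ⇒ (r+u−y) = ln(F/S)/T
ln(0.3532/0.3364) = 0.048734; /T ⇒ 0.116962
y = r + u − ln(F/S)/T = 0.0869 + 0.0365 − 0.116962 = 0.006438
y = 0.64%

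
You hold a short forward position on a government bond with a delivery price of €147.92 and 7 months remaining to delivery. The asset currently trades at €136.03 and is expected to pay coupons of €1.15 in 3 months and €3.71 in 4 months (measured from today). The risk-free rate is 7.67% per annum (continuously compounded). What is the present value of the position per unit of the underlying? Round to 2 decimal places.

PV(remaining coupons) I = 1.15·e^(−0.0767·3/12) + 3.71·e^(−0.0767·4/12) = 4.7445
Current forward F = (S − I)·e^(rT) = (136.03 − 4.7445)·e^(0.0767·7/12) = 131.2855 × 1.045758 = 137.2929
Value (long) = (F − K)·e^(−rT) = (137.2929 − 147.92) × 0.956244 = -10.1621
Short position value = −(long value) = €10.16

€10.16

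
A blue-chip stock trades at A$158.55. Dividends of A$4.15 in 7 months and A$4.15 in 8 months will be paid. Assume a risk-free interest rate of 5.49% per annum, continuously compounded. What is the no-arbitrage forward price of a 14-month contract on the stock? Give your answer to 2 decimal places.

A$160.49

PV(dividends) I = 4.15·e^(−0.0549·7/12) + 4.15·e^(−0.0549·8/12)
I = 4.0192 + 4.0009 = 8.0201
F = (S − I)·e^(rT) = (158.55 − 8.0201) · e^(0.0549·14/12)
= 150.5299 · e^0.064050 = 150.5299 × 1.066146 = A$160.49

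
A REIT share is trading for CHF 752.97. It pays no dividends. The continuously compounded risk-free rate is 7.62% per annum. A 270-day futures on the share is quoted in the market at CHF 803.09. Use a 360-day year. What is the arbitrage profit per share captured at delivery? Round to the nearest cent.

Fair futures: F* = S·e^(carry·T), with carry = r = 0.0762
F* = 752.97 · e^(0.0762 × 270/360) = 752.97 · e^0.057150 = 752.97 × 1.058815 = CHF 797.2559
Market CHF 803.09 > fair CHF 797.2559: forward overpriced → cash-and-carry (buy spot, short the forward).
At maturity, profit = |F_mkt − F*| = |803.09 − 797.2559| = CHF 5.83 per share

CHF 5.83 per share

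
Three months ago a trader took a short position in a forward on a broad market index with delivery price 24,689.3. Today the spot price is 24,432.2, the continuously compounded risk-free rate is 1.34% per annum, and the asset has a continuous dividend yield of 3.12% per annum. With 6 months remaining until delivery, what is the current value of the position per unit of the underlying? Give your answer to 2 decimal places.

Current fair forward for the remaining 6 months: F = S·e^((r − q)·T), (r − q) = 0.0134 − 0.0312 = -0.0178
F = 24432.2 · e^(-0.0178 × 6/12) = 24432.2 × 0.99113949 = 24215.7182
Value of long forward = (F − K)·e^(−rT) = (24215.7182 − 24689.3) · e^(−0.0134·6/12)
= -473.5818 × 0.99332239 = -470.42
Short position value = −(long value) = 470.42

470.42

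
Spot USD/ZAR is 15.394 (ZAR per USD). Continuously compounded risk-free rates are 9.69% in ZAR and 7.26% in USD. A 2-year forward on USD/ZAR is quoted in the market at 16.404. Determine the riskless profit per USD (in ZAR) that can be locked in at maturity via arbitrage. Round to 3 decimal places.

Fair forward: F* = S·e^(carry·T), with carry = (r_ZAR − r_USD) = 0.0969 − 0.0726 = 0.0243
F* = 15.394 · e^(0.0243 × 2) = 15.394 · e^0.048600 = 15.394 × 1.049800 = 16.1606
Market 16.404 > fair 16.1606: forward overpriced → cash-and-carry (buy spot, short the forward).
At maturity, profit = |F_mkt − F*| = |16.404 − 16.1606| = 0.243 per USD (in ZAR)

0.243 per USD (in ZAR)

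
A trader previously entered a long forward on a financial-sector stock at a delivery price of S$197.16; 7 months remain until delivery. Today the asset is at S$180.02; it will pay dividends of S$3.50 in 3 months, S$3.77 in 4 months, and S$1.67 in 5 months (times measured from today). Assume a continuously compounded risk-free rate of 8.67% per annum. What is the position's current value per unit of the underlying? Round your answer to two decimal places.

-S$16.11

PV(remaining dividends) I = 3.50·e^(−0.0867·3/12) + 3.77·e^(−0.0867·4/12) + 1.67·e^(−0.0867·5/12) = 8.6983
Current forward F = (S − I)·e^(rT) = (180.02 − 8.6983)·e^(0.0867·7/12) = 171.3217 × 1.051876 = 180.2092
Value (long) = (F − K)·e^(−rT) = (180.2092 − 197.16) × 0.950683 = -16.1148
Value = -S$16.11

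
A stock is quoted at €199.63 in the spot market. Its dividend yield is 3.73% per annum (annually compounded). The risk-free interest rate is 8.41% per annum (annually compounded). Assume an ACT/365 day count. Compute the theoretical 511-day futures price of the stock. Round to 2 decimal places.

€212.35

F = S · (1+r)^T / (1+q)^T
= 199.63 × 1.119688 / 1.052607 = 199.63 × 1.063728
F = €212.35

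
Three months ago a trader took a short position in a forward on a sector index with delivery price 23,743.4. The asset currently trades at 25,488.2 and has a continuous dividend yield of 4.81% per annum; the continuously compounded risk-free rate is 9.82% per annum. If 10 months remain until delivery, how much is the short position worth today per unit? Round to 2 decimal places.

-2608.98

Current fair forward for the remaining 10 months: F = S·e^((r − q)·T), (r − q) = 0.0982 − 0.0481 = 0.0501
F = 25488.2 · e^(0.0501 × 10/12) = 25488.2 × 1.04263379 = 26574.8586
Value of long forward = (F − K)·e^(−rT) = (26574.8586 − 23743.4) · e^(−0.0982·10/12)
= 2831.4586 × 0.92142552 = 2608.98
Short position value = −(long value) = -2608.98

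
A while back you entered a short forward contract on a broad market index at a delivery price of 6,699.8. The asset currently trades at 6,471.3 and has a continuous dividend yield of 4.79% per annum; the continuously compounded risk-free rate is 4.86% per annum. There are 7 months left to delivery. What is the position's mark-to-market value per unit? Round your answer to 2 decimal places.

219.54

Current fair forward for the remaining 7 months: F = S·e^((r − q)·T), (r − q) = 0.0486 − 0.0479 = 0.0007
F = 6471.3 · e^(0.0007 × 7/12) = 6471.3 × 1.00040842 = 6473.9430
Value of long forward = (F − K)·e^(−rT) = (6473.9430 − 6699.8) · e^(−0.0486·7/12)
= -225.8570 × 0.97204809 = -219.54
Short position value = −(long value) = 219.54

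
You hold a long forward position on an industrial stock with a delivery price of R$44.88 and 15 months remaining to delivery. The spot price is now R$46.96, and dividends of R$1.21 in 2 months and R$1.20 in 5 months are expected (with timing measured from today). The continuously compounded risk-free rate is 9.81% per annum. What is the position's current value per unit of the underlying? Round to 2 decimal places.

PV(remaining dividends) I = 1.21·e^(−0.0981·2/12) + 1.20·e^(−0.0981·5/12) = 2.3423
Current forward F = (S − I)·e^(rT) = (46.96 − 2.3423)·e^(0.0981·15/12) = 44.6177 × 1.130460 = 50.4385
Value (long) = (F − K)·e^(−rT) = (50.4385 − 44.88) × 0.884595 = 4.9170
Value = R$4.92

R$4.92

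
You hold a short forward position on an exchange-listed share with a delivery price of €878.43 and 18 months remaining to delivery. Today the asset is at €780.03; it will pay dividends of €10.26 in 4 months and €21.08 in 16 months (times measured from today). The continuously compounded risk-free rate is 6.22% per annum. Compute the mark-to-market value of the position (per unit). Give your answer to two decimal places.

€49.60

PV(remaining dividends) I = 10.26·e^(−0.0622·4/12) + 21.08·e^(−0.0622·16/12) = 29.4518
Current forward F = (S − I)·e^(rT) = (780.03 − 29.4518)·e^(0.0622·18/12) = 750.5782 × 1.097791 = 823.9780
Value (long) = (F − K)·e^(−rT) = (823.9780 − 878.43) × 0.910920 = -49.6014
Short position value = −(long value) = €49.60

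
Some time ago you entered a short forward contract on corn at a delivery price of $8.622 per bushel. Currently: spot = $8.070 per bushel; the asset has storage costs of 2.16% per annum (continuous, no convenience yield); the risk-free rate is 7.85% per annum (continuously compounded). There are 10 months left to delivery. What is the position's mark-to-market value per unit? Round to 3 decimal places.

-$0.141 per bushel

Current fair forward for the remaining 10 months: F = S·e^((r + u)·T), (r + u) = 0.0785 + 0.0216 = 0.1001
F = 8.070 · e^(0.1001 × 10/12) = 8.070 × 1.086995 = 8.7720
Value of long forward = (F − K)·e^(−rT) = (8.7720 − 8.622) · e^(−0.0785·10/12)
= 0.1500 × 0.936677 = 0.141
Short position value = −(long value) = -$0.141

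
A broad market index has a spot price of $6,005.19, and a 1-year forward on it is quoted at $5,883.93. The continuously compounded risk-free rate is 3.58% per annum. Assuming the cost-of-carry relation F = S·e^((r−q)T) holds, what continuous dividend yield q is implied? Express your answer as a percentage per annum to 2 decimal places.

5.62%

From F = S·e^((r−q)T): (r − q) = ln(F/S)/T
ln(5883.93/6005.19) = ln(0.979807) = -0.020400
(r − q) = -0.020400 / (12/12) = -0.020400
q = r − ln(F/S)/T = 0.0358 + 0.020400 = 0.056200
q = 5.62%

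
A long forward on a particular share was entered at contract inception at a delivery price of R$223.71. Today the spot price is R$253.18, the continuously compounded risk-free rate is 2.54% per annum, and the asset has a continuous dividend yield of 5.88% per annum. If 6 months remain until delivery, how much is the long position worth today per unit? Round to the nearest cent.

R$24.96

Current fair forward for the remaining 6 months: F = S·e^((r − q)·T), (r − q) = 0.0254 − 0.0588 = -0.0334
F = 253.18 · e^(-0.0334 × 6/12) = 253.18 × 0.983439 = 248.9871
Value of long forward = (F − K)·e^(−rT) = (248.9871 − 223.71) · e^(−0.0254·6/12)
= 25.2771 × 0.987380 = 24.96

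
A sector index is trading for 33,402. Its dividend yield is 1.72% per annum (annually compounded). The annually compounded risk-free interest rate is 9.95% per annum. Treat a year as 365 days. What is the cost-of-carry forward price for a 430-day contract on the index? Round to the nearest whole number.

36,608

F = S · (1+r)^T / (1+q)^T
= 33402 × 1.118231 / 1.020294 = 33402 × 1.095989
F = 36,608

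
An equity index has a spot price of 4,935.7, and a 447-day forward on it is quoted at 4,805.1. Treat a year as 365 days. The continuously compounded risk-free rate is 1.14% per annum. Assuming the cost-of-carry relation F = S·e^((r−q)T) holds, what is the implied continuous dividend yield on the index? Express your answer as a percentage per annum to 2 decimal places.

From F = S·e^((r−q)T): (r − q) = ln(F/S)/T
ln(4805.1/4935.7) = ln(0.973540) = -0.026816
(r − q) = -0.026816 / (447/365) = -0.021897
q = r − ln(F/S)/T = 0.0114 + 0.021897 = 0.033297
q = 3.33%

3.33%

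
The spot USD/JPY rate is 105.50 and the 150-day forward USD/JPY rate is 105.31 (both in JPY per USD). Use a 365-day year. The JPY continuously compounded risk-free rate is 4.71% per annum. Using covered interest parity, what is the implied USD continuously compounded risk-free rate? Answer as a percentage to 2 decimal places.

5.15%

F = S·e^((r_JPY − r_USD)T) ⇒ r_USD = r_JPY − ln(F/S)/T
ln(105.31/105.50) = -0.001803; /(150/365) = -0.004387
r_USD = 0.0471 + 0.004387 = 0.051487
r_USD = 5.15%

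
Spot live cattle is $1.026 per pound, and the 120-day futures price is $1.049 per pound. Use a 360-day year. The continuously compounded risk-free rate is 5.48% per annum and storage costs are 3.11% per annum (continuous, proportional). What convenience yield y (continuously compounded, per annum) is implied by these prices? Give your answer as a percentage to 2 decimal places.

F = S·e^((r+u−y)T) ⇒ (r+u−y) = ln(F/S)/T
ln(1.049/1.026) = 0.022170; /T ⇒ 0.066510
y = r + u − ln(F/S)/T = 0.0548 + 0.0311 − 0.066510 = 0.019390
y = 1.94%

1.94%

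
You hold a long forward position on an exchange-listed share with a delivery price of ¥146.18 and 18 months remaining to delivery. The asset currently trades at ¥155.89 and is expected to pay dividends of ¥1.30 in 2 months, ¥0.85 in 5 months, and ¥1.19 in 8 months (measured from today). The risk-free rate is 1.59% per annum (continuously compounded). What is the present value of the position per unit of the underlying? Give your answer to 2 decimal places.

¥9.84

PV(remaining dividends) I = 1.30·e^(−0.0159·2/12) + 0.85·e^(−0.0159·5/12) + 1.19·e^(−0.0159·8/12) = 3.3184
Current forward F = (S − I)·e^(rT) = (155.89 − 3.3184)·e^(0.0159·18/12) = 152.5716 × 1.024137 = 156.2542
Value (long) = (F − K)·e^(−rT) = (156.2542 − 146.18) × 0.976432 = 9.8368
Value = ¥9.84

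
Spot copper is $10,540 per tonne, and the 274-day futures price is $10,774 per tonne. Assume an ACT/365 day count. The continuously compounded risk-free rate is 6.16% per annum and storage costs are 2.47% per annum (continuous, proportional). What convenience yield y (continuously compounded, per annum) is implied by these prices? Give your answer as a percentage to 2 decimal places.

F = S·e^((r+u−y)T) ⇒ (r+u−y) = ln(F/S)/T
ln(10774/10540) = 0.021958; /T ⇒ 0.029251
y = r + u − ln(F/S)/T = 0.0616 + 0.0247 − 0.029251 = 0.057049
y = 5.70%

5.70%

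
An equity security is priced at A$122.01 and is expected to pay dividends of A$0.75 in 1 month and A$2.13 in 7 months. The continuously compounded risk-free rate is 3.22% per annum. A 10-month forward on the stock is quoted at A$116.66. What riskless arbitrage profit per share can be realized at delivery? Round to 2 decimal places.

A$5.75 per share

PV(dividends) I = 0.75·e^(−0.0322·1/12) + 2.13·e^(−0.0322·7/12) = 2.8384
Fair forward F* = (S − I)·e^(rT) = (122.01 − 2.8384)·e^0.026833 = 119.1716 × 1.027196 = 122.4126
Market A$116.66 < fair 122.4126: forward underpriced → reverse cash-and-carry (short the stock, invest proceeds at r, pay the dividends, go long the forward).
Profit at T = |F_mkt − F*| = |116.66 − 122.4126| = A$5.75 per share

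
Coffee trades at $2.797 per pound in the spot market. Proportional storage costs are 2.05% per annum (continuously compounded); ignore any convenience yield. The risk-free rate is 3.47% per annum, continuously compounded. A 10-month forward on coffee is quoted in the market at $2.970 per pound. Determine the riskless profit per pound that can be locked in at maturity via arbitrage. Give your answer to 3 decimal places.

Fair forward: F* = S·e^(carry·T), with carry = (r + u) = 0.0347 + 0.0205 = 0.0552
F* = 2.797 · e^(0.0552 × 10/12) = 2.797 · e^0.046000 = 2.797 × 1.047074 = $2.9287
Market $2.970 > fair $2.9287: forward overpriced → cash-and-carry (buy spot, short the forward).
At maturity, profit = |F_mkt − F*| = |2.970 − 2.9287| = $0.041 per pound

$0.041 per pound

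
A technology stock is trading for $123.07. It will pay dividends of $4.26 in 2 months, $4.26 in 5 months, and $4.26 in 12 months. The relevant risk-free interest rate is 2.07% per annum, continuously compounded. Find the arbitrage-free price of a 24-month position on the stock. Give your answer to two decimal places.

PV(dividends) I = 4.26·e^(−0.0207·2/12) + 4.26·e^(−0.0207·5/12) + 4.26·e^(−0.0207·12/12)
I = 4.2453 + 4.2234 + 4.1727 = 12.6414
F = (S − I)·e^(rT) = (123.07 − 12.6414) · e^(0.0207·24/12)
= 110.4286 · e^0.041400 = 110.4286 × 1.042269 = $115.10

$115.10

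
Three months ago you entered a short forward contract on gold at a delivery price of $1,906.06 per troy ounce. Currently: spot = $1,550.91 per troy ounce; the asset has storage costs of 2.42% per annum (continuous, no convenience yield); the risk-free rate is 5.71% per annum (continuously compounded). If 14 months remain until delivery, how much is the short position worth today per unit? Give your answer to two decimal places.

$187.90 per troy ounce

Current fair forward for the remaining 14 months: F = S·e^((r + u)·T), (r + u) = 0.0571 + 0.0242 = 0.0813
F = 1550.91 · e^(0.0813 × 14/12) = 1550.91 × 1.09949392 = 1705.2161
Value of long forward = (F − K)·e^(−rT) = (1705.2161 − 1906.06) · e^(−0.0571·14/12)
= -200.8439 × 0.93555376 = -187.90
Short position value = −(long value) = $187.90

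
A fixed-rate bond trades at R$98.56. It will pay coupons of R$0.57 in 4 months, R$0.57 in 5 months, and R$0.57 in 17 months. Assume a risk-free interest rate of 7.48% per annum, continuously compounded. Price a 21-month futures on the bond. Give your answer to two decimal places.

R$110.50

PV(coupons) I = 0.57·e^(−0.0748·4/12) + 0.57·e^(−0.0748·5/12) + 0.57·e^(−0.0748·17/12)
I = 0.5560 + 0.5525 + 0.5127 = 1.6212
F = (S − I)·e^(rT) = (98.56 − 1.6212) · e^(0.0748·21/12)
= 96.9388 · e^0.130900 = 96.9388 × 1.139854 = R$110.50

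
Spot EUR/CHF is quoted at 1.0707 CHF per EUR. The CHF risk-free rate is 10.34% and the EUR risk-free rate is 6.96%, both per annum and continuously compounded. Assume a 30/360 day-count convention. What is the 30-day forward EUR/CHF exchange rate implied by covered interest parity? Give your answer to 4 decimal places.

F = S·e^((r_CHF − r_EUR)T) = 1.0707 · e^((0.1034 − 0.0696) × 30/360)
= 1.0707 · e^0.002817 = 1.0707 × 1.002821
F = 1.0737 CHF per EUR

1.0737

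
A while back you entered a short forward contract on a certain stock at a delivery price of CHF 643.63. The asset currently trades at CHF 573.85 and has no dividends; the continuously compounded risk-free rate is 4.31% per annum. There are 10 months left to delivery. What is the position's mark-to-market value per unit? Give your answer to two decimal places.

Current fair forward for the remaining 10 months: F = S·e^(r·T), r = 0.0431
F = 573.85 · e^(0.0431 × 10/12) = 573.85 × 1.036569 = 594.8351
Value of long forward = (F − K)·e^(−rT) = (594.8351 − 643.63) · e^(−0.0431·10/12)
= -48.7949 × 0.964721 = -47.07
Short position value = −(long value) = CHF 47.07

CHF 47.07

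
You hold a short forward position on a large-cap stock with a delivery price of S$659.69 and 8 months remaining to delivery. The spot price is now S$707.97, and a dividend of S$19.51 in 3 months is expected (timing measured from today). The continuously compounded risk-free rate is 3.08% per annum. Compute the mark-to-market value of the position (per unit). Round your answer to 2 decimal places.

PV(remaining dividends) I = 19.51·e^(−0.0308·3/12) = 19.3603
Current forward F = (S − I)·e^(rT) = (707.97 − 19.3603)·e^(0.0308·8/12) = 688.6097 × 1.020746 = 702.8956
Value (long) = (F − K)·e^(−rT) = (702.8956 − 659.69) × 0.979676 = 42.3275
Short position value = −(long value) = -S$42.33

-S$42.33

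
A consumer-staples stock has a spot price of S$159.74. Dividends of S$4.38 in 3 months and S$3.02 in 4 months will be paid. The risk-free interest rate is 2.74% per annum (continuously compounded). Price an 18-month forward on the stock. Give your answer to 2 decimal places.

PV(dividends) I = 4.38·e^(−0.0274·3/12) + 3.02·e^(−0.0274·4/12)
I = 4.3501 + 2.9925 = 7.3426
F = (S − I)·e^(rT) = (159.74 − 7.3426) · e^(0.0274·18/12)
= 152.3974 · e^0.041100 = 152.3974 × 1.041956 = S$158.79

S$158.79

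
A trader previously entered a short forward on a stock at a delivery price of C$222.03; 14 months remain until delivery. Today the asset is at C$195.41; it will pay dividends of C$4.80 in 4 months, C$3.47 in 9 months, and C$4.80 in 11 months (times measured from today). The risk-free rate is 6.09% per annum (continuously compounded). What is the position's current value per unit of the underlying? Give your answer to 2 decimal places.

PV(remaining dividends) I = 4.80·e^(−0.0609·4/12) + 3.47·e^(−0.0609·9/12) + 4.80·e^(−0.0609·11/12) = 12.5580
Current forward F = (S − I)·e^(rT) = (195.41 − 12.5580)·e^(0.0609·14/12) = 182.8520 × 1.073635 = 196.3163
Value (long) = (F − K)·e^(−rT) = (196.3163 − 222.03) × 0.931415 = -23.9501
Short position value = −(long value) = C$23.95

C$23.95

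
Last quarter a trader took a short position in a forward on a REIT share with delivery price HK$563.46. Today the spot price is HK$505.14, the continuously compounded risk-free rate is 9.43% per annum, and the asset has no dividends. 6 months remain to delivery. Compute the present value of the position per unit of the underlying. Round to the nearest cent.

HK$32.37

Current fair forward for the remaining 6 months: F = S·e^(r·T), r = 0.0943
F = 505.14 · e^(0.0943 × 6/12) = 505.14 × 1.048279 = 529.5277
Value of long forward = (F − K)·e^(−rT) = (529.5277 − 563.46) · e^(−0.0943·6/12)
= -33.9323 × 0.953944 = -32.37
Short position value = −(long value) = HK$32.37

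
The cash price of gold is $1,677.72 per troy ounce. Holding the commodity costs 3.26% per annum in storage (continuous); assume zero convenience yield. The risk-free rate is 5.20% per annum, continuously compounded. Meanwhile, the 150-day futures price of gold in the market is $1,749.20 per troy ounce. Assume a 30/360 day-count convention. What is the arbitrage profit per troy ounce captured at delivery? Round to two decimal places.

Fair futures: F* = S·e^(carry·T), with carry = (r + u) = 0.0520 + 0.0326 = 0.0846
F* = 1677.72 · e^(0.0846 × 150/360) = 1677.72 · e^0.03525000 = 1677.72 × 1.03587865 = $1737.9143
Market $1749.20 > fair $1737.9143: forward overpriced → cash-and-carry (buy spot, short the forward).
At maturity, profit = |F_mkt − F*| = |1749.20 − 1737.9143| = $11.29 per troy ounce

$11.29 per troy ounce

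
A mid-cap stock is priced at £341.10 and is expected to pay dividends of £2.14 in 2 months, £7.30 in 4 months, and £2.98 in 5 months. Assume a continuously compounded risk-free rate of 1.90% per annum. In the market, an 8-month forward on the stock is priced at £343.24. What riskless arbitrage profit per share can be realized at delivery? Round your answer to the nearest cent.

PV(dividends) I = 2.14·e^(−0.0190·2/12) + 7.30·e^(−0.0190·4/12) + 2.98·e^(−0.0190·5/12) = 12.3436
Fair forward F* = (S − I)·e^(rT) = (341.10 − 12.3436)·e^0.012667 = 328.7564 × 1.012748 = 332.9474
Market £343.24 > fair 332.9474: forward overpriced → cash-and-carry (borrow at r, buy the stock and collect the dividends, short the forward).
Profit at T = |F_mkt − F*| = |343.24 − 332.9474| = £10.29 per share

£10.29 per share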